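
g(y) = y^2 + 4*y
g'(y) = 2*y + 4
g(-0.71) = -2.34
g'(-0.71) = 2.58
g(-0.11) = -0.43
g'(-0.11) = 3.78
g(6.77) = 72.91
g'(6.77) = 17.54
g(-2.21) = -3.96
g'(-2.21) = -0.42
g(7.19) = 80.46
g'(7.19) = 18.38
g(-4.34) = 1.48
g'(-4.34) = -4.68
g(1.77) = 10.21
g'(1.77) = 7.54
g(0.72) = 3.40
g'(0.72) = 5.44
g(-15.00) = 165.00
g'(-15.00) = -26.00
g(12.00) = 192.00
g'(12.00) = 28.00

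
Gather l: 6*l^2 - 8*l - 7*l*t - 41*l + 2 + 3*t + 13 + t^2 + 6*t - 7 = 6*l^2 + l*(-7*t - 49) + t^2 + 9*t + 8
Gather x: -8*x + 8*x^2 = 8*x^2 - 8*x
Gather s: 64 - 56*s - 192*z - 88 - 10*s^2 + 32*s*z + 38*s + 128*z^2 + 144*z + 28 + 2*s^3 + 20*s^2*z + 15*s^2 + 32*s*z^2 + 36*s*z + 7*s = 2*s^3 + s^2*(20*z + 5) + s*(32*z^2 + 68*z - 11) + 128*z^2 - 48*z + 4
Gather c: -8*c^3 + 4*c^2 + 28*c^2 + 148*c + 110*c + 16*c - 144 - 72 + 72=-8*c^3 + 32*c^2 + 274*c - 144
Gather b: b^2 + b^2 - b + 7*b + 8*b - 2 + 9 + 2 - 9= 2*b^2 + 14*b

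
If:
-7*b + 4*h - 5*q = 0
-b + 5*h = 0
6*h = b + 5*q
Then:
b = 0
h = 0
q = 0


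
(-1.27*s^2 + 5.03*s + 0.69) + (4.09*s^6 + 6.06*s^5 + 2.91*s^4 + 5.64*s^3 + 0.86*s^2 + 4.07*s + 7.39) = 4.09*s^6 + 6.06*s^5 + 2.91*s^4 + 5.64*s^3 - 0.41*s^2 + 9.1*s + 8.08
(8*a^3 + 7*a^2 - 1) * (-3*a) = -24*a^4 - 21*a^3 + 3*a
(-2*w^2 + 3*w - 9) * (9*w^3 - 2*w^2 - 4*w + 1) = -18*w^5 + 31*w^4 - 79*w^3 + 4*w^2 + 39*w - 9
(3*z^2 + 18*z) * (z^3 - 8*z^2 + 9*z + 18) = 3*z^5 - 6*z^4 - 117*z^3 + 216*z^2 + 324*z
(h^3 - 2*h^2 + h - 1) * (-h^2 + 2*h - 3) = -h^5 + 4*h^4 - 8*h^3 + 9*h^2 - 5*h + 3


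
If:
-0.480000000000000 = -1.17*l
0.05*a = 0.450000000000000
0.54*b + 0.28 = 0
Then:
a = 9.00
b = -0.52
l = 0.41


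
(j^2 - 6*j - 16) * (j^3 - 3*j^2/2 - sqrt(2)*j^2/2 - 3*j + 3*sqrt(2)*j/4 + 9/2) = j^5 - 15*j^4/2 - sqrt(2)*j^4/2 - 10*j^3 + 15*sqrt(2)*j^3/4 + 7*sqrt(2)*j^2/2 + 93*j^2/2 - 12*sqrt(2)*j + 21*j - 72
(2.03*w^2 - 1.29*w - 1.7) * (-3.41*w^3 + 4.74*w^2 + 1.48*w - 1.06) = -6.9223*w^5 + 14.0211*w^4 + 2.6868*w^3 - 12.119*w^2 - 1.1486*w + 1.802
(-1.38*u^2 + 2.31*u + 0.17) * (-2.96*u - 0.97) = 4.0848*u^3 - 5.499*u^2 - 2.7439*u - 0.1649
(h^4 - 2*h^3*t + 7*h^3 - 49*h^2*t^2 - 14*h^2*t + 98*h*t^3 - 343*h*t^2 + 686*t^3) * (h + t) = h^5 - h^4*t + 7*h^4 - 51*h^3*t^2 - 7*h^3*t + 49*h^2*t^3 - 357*h^2*t^2 + 98*h*t^4 + 343*h*t^3 + 686*t^4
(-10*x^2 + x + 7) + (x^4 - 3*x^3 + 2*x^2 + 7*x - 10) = x^4 - 3*x^3 - 8*x^2 + 8*x - 3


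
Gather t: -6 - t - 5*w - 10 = -t - 5*w - 16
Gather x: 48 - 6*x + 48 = 96 - 6*x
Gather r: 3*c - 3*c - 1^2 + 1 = 0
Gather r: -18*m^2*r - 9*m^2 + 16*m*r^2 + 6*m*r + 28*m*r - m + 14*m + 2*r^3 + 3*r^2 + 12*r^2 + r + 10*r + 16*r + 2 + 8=-9*m^2 + 13*m + 2*r^3 + r^2*(16*m + 15) + r*(-18*m^2 + 34*m + 27) + 10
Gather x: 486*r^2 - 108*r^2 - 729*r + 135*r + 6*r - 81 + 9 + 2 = 378*r^2 - 588*r - 70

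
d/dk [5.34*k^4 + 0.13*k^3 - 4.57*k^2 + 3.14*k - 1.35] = 21.36*k^3 + 0.39*k^2 - 9.14*k + 3.14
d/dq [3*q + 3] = 3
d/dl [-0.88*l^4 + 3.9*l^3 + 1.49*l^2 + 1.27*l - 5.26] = -3.52*l^3 + 11.7*l^2 + 2.98*l + 1.27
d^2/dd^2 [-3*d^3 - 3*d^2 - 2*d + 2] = -18*d - 6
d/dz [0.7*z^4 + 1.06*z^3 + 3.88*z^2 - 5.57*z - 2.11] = 2.8*z^3 + 3.18*z^2 + 7.76*z - 5.57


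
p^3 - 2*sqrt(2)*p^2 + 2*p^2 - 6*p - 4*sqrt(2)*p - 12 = (p + 2)*(p - 3*sqrt(2))*(p + sqrt(2))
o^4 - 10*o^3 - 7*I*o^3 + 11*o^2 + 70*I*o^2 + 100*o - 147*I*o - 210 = (o - 7)*(o - 3)*(o - 5*I)*(o - 2*I)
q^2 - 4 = (q - 2)*(q + 2)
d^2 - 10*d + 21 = (d - 7)*(d - 3)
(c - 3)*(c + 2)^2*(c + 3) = c^4 + 4*c^3 - 5*c^2 - 36*c - 36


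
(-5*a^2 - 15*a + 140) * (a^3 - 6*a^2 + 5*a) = -5*a^5 + 15*a^4 + 205*a^3 - 915*a^2 + 700*a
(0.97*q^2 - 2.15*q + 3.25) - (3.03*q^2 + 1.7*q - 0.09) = -2.06*q^2 - 3.85*q + 3.34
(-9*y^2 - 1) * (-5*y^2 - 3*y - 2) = 45*y^4 + 27*y^3 + 23*y^2 + 3*y + 2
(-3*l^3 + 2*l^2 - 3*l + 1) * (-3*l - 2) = 9*l^4 + 5*l^2 + 3*l - 2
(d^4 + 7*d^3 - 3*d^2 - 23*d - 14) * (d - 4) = d^5 + 3*d^4 - 31*d^3 - 11*d^2 + 78*d + 56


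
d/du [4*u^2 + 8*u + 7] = 8*u + 8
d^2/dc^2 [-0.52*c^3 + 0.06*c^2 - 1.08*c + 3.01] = 0.12 - 3.12*c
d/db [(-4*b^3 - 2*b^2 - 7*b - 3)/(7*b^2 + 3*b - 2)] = (-28*b^4 - 24*b^3 + 67*b^2 + 50*b + 23)/(49*b^4 + 42*b^3 - 19*b^2 - 12*b + 4)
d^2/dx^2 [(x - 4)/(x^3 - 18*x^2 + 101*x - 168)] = 2*((x - 4)*(3*x^2 - 36*x + 101)^2 + (-3*x^2 + 36*x - 3*(x - 6)*(x - 4) - 101)*(x^3 - 18*x^2 + 101*x - 168))/(x^3 - 18*x^2 + 101*x - 168)^3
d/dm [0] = 0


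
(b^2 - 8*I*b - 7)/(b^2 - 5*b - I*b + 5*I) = (b - 7*I)/(b - 5)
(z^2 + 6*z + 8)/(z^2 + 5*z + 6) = (z + 4)/(z + 3)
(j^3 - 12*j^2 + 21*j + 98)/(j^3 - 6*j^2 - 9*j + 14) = (j - 7)/(j - 1)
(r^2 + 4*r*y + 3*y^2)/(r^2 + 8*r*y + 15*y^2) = (r + y)/(r + 5*y)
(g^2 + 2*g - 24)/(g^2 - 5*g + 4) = (g + 6)/(g - 1)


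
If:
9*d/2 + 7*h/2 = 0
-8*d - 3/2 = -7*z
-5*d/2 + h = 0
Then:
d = 0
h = 0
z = 3/14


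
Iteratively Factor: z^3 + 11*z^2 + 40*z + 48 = (z + 4)*(z^2 + 7*z + 12) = (z + 4)^2*(z + 3)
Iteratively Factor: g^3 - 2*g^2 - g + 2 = (g - 2)*(g^2 - 1) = (g - 2)*(g + 1)*(g - 1)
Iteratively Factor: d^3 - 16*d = (d - 4)*(d^2 + 4*d) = (d - 4)*(d + 4)*(d)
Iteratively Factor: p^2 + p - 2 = (p - 1)*(p + 2)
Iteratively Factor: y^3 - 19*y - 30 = (y + 2)*(y^2 - 2*y - 15) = (y + 2)*(y + 3)*(y - 5)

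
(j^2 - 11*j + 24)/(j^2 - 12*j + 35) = (j^2 - 11*j + 24)/(j^2 - 12*j + 35)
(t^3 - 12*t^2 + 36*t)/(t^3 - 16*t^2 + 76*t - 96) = t*(t - 6)/(t^2 - 10*t + 16)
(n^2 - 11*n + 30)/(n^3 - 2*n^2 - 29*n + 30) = (n - 5)/(n^2 + 4*n - 5)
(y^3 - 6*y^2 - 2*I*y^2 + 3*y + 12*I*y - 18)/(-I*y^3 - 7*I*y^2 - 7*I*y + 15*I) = (I*y^3 + y^2*(2 - 6*I) + 3*y*(-4 + I) - 18*I)/(y^3 + 7*y^2 + 7*y - 15)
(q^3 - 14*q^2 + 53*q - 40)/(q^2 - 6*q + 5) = q - 8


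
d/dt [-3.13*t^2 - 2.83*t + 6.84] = -6.26*t - 2.83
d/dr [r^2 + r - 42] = 2*r + 1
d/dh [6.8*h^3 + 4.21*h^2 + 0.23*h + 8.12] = 20.4*h^2 + 8.42*h + 0.23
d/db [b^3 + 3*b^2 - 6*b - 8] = 3*b^2 + 6*b - 6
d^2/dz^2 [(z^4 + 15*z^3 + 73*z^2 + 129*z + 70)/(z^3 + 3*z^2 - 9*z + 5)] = 4*(23*z + 49)/(z^4 - 4*z^3 + 6*z^2 - 4*z + 1)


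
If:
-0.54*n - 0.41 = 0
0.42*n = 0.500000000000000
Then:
No Solution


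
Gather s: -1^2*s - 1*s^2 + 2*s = -s^2 + s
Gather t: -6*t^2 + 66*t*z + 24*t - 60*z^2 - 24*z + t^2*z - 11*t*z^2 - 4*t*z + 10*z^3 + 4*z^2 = t^2*(z - 6) + t*(-11*z^2 + 62*z + 24) + 10*z^3 - 56*z^2 - 24*z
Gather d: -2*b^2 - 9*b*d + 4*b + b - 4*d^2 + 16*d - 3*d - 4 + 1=-2*b^2 + 5*b - 4*d^2 + d*(13 - 9*b) - 3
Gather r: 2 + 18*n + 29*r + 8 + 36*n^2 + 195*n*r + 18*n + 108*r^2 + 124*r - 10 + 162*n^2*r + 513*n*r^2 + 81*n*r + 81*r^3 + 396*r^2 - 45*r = 36*n^2 + 36*n + 81*r^3 + r^2*(513*n + 504) + r*(162*n^2 + 276*n + 108)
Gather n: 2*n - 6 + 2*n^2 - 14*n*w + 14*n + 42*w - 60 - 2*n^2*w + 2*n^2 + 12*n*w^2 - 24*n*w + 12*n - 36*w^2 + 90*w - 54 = n^2*(4 - 2*w) + n*(12*w^2 - 38*w + 28) - 36*w^2 + 132*w - 120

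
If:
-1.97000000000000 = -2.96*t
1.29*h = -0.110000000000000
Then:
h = -0.09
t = 0.67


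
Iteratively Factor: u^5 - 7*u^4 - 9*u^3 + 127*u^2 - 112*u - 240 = (u - 5)*(u^4 - 2*u^3 - 19*u^2 + 32*u + 48) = (u - 5)*(u - 3)*(u^3 + u^2 - 16*u - 16) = (u - 5)*(u - 4)*(u - 3)*(u^2 + 5*u + 4) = (u - 5)*(u - 4)*(u - 3)*(u + 4)*(u + 1)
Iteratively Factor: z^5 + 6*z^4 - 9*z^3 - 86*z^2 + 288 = (z + 4)*(z^4 + 2*z^3 - 17*z^2 - 18*z + 72) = (z + 3)*(z + 4)*(z^3 - z^2 - 14*z + 24) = (z + 3)*(z + 4)^2*(z^2 - 5*z + 6) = (z - 3)*(z + 3)*(z + 4)^2*(z - 2)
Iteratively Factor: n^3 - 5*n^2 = (n)*(n^2 - 5*n) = n*(n - 5)*(n)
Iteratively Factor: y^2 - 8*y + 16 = (y - 4)*(y - 4)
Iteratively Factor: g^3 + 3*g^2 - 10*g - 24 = (g + 4)*(g^2 - g - 6) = (g + 2)*(g + 4)*(g - 3)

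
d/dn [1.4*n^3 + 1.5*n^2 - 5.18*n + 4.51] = 4.2*n^2 + 3.0*n - 5.18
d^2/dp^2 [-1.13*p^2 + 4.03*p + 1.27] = -2.26000000000000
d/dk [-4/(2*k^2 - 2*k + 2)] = 2*(2*k - 1)/(k^2 - k + 1)^2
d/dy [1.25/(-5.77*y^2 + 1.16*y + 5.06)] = (14.425*y - 1.45)/(-5.77*y^2 + 1.16*y + 5.06)^2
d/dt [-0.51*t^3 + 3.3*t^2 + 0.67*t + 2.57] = -1.53*t^2 + 6.6*t + 0.67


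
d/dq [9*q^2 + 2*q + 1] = 18*q + 2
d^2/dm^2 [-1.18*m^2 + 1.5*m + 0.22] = -2.36000000000000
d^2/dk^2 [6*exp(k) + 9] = 6*exp(k)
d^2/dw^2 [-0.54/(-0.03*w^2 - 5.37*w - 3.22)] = (-0.000972*w^2 - 0.173988*w + 0.54*(0.06*w + 5.37)*(0.12*w + 10.74) - 0.104328)/(0.03*w^2 + 5.37*w + 3.22)^3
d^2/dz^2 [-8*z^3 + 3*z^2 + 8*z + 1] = 6 - 48*z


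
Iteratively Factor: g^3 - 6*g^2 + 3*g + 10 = (g - 5)*(g^2 - g - 2) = (g - 5)*(g - 2)*(g + 1)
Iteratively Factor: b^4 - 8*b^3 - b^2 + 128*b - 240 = (b - 3)*(b^3 - 5*b^2 - 16*b + 80) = (b - 4)*(b - 3)*(b^2 - b - 20) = (b - 4)*(b - 3)*(b + 4)*(b - 5)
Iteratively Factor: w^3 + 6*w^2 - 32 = (w + 4)*(w^2 + 2*w - 8) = (w + 4)^2*(w - 2)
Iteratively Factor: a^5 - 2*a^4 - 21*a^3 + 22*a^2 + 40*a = (a - 2)*(a^4 - 21*a^2 - 20*a) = a*(a - 2)*(a^3 - 21*a - 20) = a*(a - 2)*(a + 4)*(a^2 - 4*a - 5) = a*(a - 2)*(a + 1)*(a + 4)*(a - 5)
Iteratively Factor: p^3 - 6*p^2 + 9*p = (p - 3)*(p^2 - 3*p) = (p - 3)^2*(p)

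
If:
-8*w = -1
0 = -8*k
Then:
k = 0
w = 1/8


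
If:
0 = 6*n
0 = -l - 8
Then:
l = -8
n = 0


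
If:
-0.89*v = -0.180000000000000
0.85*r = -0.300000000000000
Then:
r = -0.35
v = 0.20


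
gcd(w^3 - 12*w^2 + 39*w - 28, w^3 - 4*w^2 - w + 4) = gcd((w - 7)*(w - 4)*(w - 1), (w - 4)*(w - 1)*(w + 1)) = w^2 - 5*w + 4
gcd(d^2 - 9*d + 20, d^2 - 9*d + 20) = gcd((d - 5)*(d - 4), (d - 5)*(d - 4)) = d^2 - 9*d + 20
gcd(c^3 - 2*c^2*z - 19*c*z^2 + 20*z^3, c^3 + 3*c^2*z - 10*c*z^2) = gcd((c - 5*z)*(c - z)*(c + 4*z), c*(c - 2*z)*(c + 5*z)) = 1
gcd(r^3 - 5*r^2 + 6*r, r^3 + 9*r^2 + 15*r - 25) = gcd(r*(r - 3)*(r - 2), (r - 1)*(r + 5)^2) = 1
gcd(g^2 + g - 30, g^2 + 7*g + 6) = g + 6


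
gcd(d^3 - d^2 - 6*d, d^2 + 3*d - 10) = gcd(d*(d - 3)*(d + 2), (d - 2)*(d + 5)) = 1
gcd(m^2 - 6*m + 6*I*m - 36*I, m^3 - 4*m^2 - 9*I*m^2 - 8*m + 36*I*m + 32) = 1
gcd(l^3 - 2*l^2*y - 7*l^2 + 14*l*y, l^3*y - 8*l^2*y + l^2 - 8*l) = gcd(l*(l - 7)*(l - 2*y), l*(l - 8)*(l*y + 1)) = l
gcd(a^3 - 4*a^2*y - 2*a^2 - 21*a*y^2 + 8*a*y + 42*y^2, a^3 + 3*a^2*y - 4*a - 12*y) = a^2 + 3*a*y - 2*a - 6*y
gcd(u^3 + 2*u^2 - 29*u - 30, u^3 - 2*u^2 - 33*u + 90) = u^2 + u - 30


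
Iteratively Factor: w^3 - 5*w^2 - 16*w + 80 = (w + 4)*(w^2 - 9*w + 20) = (w - 4)*(w + 4)*(w - 5)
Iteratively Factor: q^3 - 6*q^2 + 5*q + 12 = (q - 4)*(q^2 - 2*q - 3) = (q - 4)*(q + 1)*(q - 3)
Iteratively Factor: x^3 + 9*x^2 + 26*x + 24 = (x + 3)*(x^2 + 6*x + 8) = (x + 2)*(x + 3)*(x + 4)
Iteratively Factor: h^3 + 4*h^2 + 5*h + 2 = (h + 1)*(h^2 + 3*h + 2) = (h + 1)*(h + 2)*(h + 1)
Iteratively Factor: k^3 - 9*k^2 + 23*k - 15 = (k - 1)*(k^2 - 8*k + 15) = (k - 3)*(k - 1)*(k - 5)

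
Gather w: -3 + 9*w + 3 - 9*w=0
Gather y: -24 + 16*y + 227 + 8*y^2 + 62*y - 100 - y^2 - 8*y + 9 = 7*y^2 + 70*y + 112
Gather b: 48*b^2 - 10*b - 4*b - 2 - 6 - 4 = 48*b^2 - 14*b - 12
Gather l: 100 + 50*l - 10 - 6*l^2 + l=-6*l^2 + 51*l + 90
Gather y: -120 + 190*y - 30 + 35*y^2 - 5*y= 35*y^2 + 185*y - 150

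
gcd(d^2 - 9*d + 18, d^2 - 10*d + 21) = d - 3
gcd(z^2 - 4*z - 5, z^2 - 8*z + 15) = z - 5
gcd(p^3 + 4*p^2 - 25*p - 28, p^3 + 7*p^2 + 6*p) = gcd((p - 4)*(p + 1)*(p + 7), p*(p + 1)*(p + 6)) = p + 1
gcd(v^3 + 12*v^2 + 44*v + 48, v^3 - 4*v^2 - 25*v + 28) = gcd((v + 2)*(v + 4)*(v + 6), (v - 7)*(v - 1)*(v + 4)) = v + 4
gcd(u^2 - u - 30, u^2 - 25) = u + 5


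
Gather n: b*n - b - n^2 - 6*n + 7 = -b - n^2 + n*(b - 6) + 7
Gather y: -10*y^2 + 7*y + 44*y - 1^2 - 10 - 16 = -10*y^2 + 51*y - 27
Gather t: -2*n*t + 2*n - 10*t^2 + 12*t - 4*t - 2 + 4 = 2*n - 10*t^2 + t*(8 - 2*n) + 2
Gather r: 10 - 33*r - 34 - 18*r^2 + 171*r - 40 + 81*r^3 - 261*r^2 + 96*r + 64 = 81*r^3 - 279*r^2 + 234*r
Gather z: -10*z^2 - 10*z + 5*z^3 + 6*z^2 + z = 5*z^3 - 4*z^2 - 9*z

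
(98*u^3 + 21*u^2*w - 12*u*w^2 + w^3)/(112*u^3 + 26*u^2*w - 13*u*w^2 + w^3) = (7*u - w)/(8*u - w)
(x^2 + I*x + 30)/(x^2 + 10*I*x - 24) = (x - 5*I)/(x + 4*I)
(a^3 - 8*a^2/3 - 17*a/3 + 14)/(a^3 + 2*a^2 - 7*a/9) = 3*(a^2 - 5*a + 6)/(a*(3*a - 1))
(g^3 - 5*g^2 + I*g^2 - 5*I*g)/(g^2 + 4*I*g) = (g^2 + g*(-5 + I) - 5*I)/(g + 4*I)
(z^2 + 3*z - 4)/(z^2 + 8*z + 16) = (z - 1)/(z + 4)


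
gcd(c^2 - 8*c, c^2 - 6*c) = c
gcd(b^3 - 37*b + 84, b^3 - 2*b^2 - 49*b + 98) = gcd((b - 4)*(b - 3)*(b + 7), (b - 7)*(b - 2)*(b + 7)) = b + 7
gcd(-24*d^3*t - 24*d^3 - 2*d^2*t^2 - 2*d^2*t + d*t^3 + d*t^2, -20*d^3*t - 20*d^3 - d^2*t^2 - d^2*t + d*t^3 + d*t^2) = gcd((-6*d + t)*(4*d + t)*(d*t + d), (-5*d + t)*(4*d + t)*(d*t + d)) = 4*d^2*t + 4*d^2 + d*t^2 + d*t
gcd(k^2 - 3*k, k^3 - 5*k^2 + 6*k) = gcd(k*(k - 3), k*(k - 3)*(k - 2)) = k^2 - 3*k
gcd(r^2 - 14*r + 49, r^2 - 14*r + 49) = r^2 - 14*r + 49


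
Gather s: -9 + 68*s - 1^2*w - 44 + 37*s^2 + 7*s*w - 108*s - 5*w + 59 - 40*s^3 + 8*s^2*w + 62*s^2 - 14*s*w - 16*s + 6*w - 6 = -40*s^3 + s^2*(8*w + 99) + s*(-7*w - 56)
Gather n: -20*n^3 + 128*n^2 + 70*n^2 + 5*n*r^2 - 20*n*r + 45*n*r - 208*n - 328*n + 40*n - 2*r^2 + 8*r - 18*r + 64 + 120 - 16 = -20*n^3 + 198*n^2 + n*(5*r^2 + 25*r - 496) - 2*r^2 - 10*r + 168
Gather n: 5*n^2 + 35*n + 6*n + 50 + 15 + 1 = 5*n^2 + 41*n + 66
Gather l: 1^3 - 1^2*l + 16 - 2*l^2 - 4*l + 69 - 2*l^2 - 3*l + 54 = -4*l^2 - 8*l + 140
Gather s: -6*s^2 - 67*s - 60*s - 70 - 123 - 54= -6*s^2 - 127*s - 247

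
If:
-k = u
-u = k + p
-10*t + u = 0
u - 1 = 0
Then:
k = -1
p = 0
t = 1/10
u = 1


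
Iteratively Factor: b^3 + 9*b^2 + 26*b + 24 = (b + 2)*(b^2 + 7*b + 12) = (b + 2)*(b + 3)*(b + 4)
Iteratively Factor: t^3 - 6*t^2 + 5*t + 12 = (t - 3)*(t^2 - 3*t - 4) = (t - 4)*(t - 3)*(t + 1)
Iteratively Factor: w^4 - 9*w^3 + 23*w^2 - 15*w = (w - 5)*(w^3 - 4*w^2 + 3*w) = (w - 5)*(w - 3)*(w^2 - w) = (w - 5)*(w - 3)*(w - 1)*(w)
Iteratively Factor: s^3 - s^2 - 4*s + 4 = (s + 2)*(s^2 - 3*s + 2) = (s - 2)*(s + 2)*(s - 1)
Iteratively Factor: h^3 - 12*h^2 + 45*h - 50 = (h - 5)*(h^2 - 7*h + 10) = (h - 5)*(h - 2)*(h - 5)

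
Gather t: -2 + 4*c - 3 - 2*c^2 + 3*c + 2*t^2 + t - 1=-2*c^2 + 7*c + 2*t^2 + t - 6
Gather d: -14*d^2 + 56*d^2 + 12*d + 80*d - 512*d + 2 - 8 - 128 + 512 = 42*d^2 - 420*d + 378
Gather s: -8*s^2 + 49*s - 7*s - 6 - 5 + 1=-8*s^2 + 42*s - 10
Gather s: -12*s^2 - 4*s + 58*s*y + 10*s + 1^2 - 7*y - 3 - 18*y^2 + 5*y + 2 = -12*s^2 + s*(58*y + 6) - 18*y^2 - 2*y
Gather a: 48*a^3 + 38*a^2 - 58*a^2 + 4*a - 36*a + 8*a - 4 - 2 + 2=48*a^3 - 20*a^2 - 24*a - 4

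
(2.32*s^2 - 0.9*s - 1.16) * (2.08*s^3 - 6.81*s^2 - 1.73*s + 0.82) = 4.8256*s^5 - 17.6712*s^4 - 0.2974*s^3 + 11.359*s^2 + 1.2688*s - 0.9512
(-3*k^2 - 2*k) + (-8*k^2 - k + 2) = -11*k^2 - 3*k + 2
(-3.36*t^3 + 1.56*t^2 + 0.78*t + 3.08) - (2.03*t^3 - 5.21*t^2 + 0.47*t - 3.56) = -5.39*t^3 + 6.77*t^2 + 0.31*t + 6.64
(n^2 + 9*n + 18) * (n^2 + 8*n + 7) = n^4 + 17*n^3 + 97*n^2 + 207*n + 126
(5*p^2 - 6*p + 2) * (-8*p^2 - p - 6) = -40*p^4 + 43*p^3 - 40*p^2 + 34*p - 12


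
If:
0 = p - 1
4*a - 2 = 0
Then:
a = 1/2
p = 1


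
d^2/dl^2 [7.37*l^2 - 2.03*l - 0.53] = 14.7400000000000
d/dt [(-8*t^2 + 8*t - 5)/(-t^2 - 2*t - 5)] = 2*(12*t^2 + 35*t - 25)/(t^4 + 4*t^3 + 14*t^2 + 20*t + 25)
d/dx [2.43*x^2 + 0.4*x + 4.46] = 4.86*x + 0.4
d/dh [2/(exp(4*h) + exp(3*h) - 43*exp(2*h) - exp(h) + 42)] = (-8*exp(3*h) - 6*exp(2*h) + 172*exp(h) + 2)*exp(h)/(exp(4*h) + exp(3*h) - 43*exp(2*h) - exp(h) + 42)^2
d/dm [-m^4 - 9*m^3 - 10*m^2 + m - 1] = -4*m^3 - 27*m^2 - 20*m + 1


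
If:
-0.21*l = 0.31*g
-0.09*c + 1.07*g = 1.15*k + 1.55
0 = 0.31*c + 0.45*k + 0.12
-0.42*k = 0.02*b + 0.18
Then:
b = 14.9325949367089*l + 22.2142405063291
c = 1.03220702327481*l + 1.77056962025316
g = -0.67741935483871*l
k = -0.711075949367089*l - 1.48639240506329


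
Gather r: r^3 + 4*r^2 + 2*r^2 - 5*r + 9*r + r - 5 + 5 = r^3 + 6*r^2 + 5*r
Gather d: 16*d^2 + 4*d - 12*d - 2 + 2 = 16*d^2 - 8*d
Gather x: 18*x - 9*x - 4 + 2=9*x - 2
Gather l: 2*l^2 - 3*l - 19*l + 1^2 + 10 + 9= 2*l^2 - 22*l + 20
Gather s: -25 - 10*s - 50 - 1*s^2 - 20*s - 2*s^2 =-3*s^2 - 30*s - 75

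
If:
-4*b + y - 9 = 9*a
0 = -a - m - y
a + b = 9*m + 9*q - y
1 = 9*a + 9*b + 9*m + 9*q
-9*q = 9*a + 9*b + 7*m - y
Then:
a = -18/13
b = 17/13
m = -5/13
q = 67/117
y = 23/13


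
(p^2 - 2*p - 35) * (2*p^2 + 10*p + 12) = 2*p^4 + 6*p^3 - 78*p^2 - 374*p - 420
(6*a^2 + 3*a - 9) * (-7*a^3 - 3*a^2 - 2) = -42*a^5 - 39*a^4 + 54*a^3 + 15*a^2 - 6*a + 18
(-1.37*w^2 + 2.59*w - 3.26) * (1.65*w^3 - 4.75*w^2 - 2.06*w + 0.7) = -2.2605*w^5 + 10.781*w^4 - 14.8593*w^3 + 9.1906*w^2 + 8.5286*w - 2.282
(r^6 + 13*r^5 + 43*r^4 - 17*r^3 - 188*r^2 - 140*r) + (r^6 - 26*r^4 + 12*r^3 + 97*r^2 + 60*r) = 2*r^6 + 13*r^5 + 17*r^4 - 5*r^3 - 91*r^2 - 80*r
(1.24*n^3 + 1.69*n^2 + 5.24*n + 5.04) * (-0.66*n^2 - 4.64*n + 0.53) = -0.8184*n^5 - 6.869*n^4 - 10.6428*n^3 - 26.7443*n^2 - 20.6084*n + 2.6712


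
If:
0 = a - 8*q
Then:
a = 8*q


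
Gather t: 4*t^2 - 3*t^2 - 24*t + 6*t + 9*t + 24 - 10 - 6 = t^2 - 9*t + 8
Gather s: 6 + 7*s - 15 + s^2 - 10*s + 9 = s^2 - 3*s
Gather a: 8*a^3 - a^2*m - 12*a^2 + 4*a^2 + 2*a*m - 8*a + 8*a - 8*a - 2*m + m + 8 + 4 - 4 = 8*a^3 + a^2*(-m - 8) + a*(2*m - 8) - m + 8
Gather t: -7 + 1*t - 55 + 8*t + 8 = 9*t - 54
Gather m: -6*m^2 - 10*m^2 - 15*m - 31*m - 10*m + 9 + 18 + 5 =-16*m^2 - 56*m + 32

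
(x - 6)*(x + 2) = x^2 - 4*x - 12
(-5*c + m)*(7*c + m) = -35*c^2 + 2*c*m + m^2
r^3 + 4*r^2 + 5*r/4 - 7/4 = (r - 1/2)*(r + 1)*(r + 7/2)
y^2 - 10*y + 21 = (y - 7)*(y - 3)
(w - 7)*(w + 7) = w^2 - 49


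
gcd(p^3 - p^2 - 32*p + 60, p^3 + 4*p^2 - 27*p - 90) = p^2 + p - 30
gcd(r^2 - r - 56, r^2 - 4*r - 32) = r - 8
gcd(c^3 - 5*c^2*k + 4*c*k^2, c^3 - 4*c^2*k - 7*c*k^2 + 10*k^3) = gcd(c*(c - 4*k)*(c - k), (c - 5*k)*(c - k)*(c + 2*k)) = c - k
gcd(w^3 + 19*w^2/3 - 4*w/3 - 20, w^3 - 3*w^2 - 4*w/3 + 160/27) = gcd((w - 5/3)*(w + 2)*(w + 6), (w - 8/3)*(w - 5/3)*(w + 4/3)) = w - 5/3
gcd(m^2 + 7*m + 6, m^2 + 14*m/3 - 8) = m + 6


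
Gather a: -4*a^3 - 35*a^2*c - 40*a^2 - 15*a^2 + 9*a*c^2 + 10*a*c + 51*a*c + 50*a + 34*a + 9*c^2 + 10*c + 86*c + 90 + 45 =-4*a^3 + a^2*(-35*c - 55) + a*(9*c^2 + 61*c + 84) + 9*c^2 + 96*c + 135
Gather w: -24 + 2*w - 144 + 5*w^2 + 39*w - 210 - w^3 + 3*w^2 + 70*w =-w^3 + 8*w^2 + 111*w - 378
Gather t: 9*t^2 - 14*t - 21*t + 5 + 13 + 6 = 9*t^2 - 35*t + 24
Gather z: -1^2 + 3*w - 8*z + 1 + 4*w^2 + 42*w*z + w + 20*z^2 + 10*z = 4*w^2 + 4*w + 20*z^2 + z*(42*w + 2)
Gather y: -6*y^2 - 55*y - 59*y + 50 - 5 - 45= -6*y^2 - 114*y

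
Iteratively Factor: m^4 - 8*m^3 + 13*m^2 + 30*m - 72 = (m - 3)*(m^3 - 5*m^2 - 2*m + 24) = (m - 4)*(m - 3)*(m^2 - m - 6) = (m - 4)*(m - 3)*(m + 2)*(m - 3)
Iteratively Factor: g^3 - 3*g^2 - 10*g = (g)*(g^2 - 3*g - 10) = g*(g + 2)*(g - 5)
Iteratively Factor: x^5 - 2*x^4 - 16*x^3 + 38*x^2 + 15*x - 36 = (x + 4)*(x^4 - 6*x^3 + 8*x^2 + 6*x - 9) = (x - 1)*(x + 4)*(x^3 - 5*x^2 + 3*x + 9) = (x - 3)*(x - 1)*(x + 4)*(x^2 - 2*x - 3) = (x - 3)^2*(x - 1)*(x + 4)*(x + 1)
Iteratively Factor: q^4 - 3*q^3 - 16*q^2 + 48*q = (q)*(q^3 - 3*q^2 - 16*q + 48) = q*(q - 4)*(q^2 + q - 12) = q*(q - 4)*(q + 4)*(q - 3)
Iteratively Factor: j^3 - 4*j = (j)*(j^2 - 4) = j*(j + 2)*(j - 2)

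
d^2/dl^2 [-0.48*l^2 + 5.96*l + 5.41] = -0.960000000000000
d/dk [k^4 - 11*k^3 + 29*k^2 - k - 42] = 4*k^3 - 33*k^2 + 58*k - 1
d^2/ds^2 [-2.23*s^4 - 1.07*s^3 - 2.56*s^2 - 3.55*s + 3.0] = -26.76*s^2 - 6.42*s - 5.12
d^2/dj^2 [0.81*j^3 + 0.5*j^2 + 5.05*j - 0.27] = 4.86*j + 1.0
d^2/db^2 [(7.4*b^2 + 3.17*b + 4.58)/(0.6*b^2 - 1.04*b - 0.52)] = (-3.5527136788005e-15*b^4 + 11.5176*b^3 + 23.7456*b^2 - 11.21328*b + 13.338624)/(0.216*b^6 - 1.1232*b^5 + 1.38528*b^4 + 0.822016*b^3 - 1.200576*b^2 - 0.843648*b - 0.140608)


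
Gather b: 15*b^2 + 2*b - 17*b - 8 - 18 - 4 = 15*b^2 - 15*b - 30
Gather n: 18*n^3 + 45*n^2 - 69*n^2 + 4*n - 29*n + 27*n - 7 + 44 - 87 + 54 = 18*n^3 - 24*n^2 + 2*n + 4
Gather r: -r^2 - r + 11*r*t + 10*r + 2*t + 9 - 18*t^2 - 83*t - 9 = -r^2 + r*(11*t + 9) - 18*t^2 - 81*t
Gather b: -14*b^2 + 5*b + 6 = -14*b^2 + 5*b + 6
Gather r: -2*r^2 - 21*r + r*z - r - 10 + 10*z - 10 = -2*r^2 + r*(z - 22) + 10*z - 20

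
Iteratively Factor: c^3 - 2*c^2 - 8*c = (c)*(c^2 - 2*c - 8) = c*(c + 2)*(c - 4)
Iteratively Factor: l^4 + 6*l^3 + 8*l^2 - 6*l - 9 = (l - 1)*(l^3 + 7*l^2 + 15*l + 9) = (l - 1)*(l + 3)*(l^2 + 4*l + 3) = (l - 1)*(l + 1)*(l + 3)*(l + 3)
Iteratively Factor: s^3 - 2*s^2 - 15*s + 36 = (s - 3)*(s^2 + s - 12) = (s - 3)^2*(s + 4)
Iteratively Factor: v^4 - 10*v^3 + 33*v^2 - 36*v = (v - 3)*(v^3 - 7*v^2 + 12*v) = v*(v - 3)*(v^2 - 7*v + 12) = v*(v - 3)^2*(v - 4)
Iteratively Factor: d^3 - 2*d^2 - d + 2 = (d + 1)*(d^2 - 3*d + 2) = (d - 2)*(d + 1)*(d - 1)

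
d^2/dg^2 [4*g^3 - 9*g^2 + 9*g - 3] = 24*g - 18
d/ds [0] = 0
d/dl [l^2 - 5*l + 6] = 2*l - 5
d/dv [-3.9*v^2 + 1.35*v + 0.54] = 1.35 - 7.8*v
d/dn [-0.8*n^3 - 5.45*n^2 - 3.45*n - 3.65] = -2.4*n^2 - 10.9*n - 3.45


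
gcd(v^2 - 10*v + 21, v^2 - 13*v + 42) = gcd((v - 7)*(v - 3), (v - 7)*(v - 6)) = v - 7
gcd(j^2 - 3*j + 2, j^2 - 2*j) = j - 2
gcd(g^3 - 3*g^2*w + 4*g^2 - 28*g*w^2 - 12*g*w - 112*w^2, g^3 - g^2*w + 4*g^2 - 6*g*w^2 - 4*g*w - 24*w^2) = g + 4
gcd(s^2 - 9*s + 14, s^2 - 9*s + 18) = 1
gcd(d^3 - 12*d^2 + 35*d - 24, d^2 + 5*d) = 1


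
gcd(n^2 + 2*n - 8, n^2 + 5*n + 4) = n + 4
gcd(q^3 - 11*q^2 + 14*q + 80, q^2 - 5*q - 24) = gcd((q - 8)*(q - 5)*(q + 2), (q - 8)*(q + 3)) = q - 8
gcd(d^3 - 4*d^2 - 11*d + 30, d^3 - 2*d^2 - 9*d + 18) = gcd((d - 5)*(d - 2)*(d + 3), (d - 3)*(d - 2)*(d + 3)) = d^2 + d - 6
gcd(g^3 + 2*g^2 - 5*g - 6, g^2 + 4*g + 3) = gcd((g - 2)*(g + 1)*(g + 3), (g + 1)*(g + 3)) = g^2 + 4*g + 3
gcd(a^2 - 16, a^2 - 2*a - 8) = a - 4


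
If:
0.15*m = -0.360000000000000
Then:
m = -2.40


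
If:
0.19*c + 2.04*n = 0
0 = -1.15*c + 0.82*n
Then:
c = 0.00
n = 0.00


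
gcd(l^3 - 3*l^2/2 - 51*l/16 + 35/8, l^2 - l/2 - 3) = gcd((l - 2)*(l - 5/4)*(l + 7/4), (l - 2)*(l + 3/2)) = l - 2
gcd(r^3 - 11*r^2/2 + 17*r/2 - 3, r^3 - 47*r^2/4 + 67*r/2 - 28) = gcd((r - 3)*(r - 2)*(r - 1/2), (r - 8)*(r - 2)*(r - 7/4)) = r - 2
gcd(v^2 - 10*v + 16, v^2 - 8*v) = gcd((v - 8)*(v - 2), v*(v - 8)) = v - 8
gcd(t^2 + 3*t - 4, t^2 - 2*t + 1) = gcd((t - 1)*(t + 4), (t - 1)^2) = t - 1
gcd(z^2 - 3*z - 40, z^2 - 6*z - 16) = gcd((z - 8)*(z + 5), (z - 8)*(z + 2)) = z - 8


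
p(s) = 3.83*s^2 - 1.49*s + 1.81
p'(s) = 7.66*s - 1.49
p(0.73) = 2.76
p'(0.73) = 4.10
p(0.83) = 3.21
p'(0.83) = 4.87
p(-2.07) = 21.31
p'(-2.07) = -17.35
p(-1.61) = 14.14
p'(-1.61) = -13.82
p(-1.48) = 12.40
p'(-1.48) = -12.83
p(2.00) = 14.15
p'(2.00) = 13.83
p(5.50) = 109.47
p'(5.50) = 40.64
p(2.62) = 24.20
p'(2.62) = 18.58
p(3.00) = 31.81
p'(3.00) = 21.49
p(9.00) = 298.63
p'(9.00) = 67.45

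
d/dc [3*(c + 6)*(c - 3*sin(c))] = 3*c - 3*(c + 6)*(3*cos(c) - 1) - 9*sin(c)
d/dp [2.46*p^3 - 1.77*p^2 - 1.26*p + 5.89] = 7.38*p^2 - 3.54*p - 1.26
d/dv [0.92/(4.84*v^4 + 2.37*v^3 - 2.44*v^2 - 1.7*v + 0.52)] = (-17.8112*v^3 - 6.5412*v^2 + 4.4896*v + 1.564)/(4.84*v^4 + 2.37*v^3 - 2.44*v^2 - 1.7*v + 0.52)^2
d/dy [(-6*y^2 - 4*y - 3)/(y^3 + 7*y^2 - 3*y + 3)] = (6*y^4 + 8*y^3 + 55*y^2 + 6*y - 21)/(y^6 + 14*y^5 + 43*y^4 - 36*y^3 + 51*y^2 - 18*y + 9)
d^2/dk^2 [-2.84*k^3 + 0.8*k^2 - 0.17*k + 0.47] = 1.6 - 17.04*k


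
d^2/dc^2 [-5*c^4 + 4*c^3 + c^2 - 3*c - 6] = -60*c^2 + 24*c + 2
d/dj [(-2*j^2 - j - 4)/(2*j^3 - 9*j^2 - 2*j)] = (4*j^4 + 4*j^3 + 19*j^2 - 72*j - 8)/(j^2*(4*j^4 - 36*j^3 + 73*j^2 + 36*j + 4))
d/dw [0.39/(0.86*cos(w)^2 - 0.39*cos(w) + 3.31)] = (0.6708*cos(w) - 0.1521)*sin(w)/(0.86*cos(w)^2 - 0.39*cos(w) + 3.31)^2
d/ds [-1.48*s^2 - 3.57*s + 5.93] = -2.96*s - 3.57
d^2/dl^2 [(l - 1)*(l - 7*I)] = 2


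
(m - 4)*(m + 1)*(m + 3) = m^3 - 13*m - 12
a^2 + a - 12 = (a - 3)*(a + 4)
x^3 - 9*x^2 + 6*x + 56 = (x - 7)*(x - 4)*(x + 2)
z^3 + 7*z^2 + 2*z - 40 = (z - 2)*(z + 4)*(z + 5)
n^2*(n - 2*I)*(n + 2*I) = n^4 + 4*n^2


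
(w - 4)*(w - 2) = w^2 - 6*w + 8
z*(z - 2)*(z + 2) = z^3 - 4*z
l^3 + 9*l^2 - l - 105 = (l - 3)*(l + 5)*(l + 7)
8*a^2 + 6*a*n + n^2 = (2*a + n)*(4*a + n)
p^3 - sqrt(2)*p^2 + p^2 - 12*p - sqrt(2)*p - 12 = (p + 1)*(p - 3*sqrt(2))*(p + 2*sqrt(2))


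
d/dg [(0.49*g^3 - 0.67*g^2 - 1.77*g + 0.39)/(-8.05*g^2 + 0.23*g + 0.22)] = (-3.9445*g^4 + 0.2254*g^3 - 14.0792*g^2 + 5.9842*g - 0.4791)/(64.8025*g^4 - 3.703*g^3 - 3.4891*g^2 + 0.1012*g + 0.0484)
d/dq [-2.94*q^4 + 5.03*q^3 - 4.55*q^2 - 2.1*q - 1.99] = -11.76*q^3 + 15.09*q^2 - 9.1*q - 2.1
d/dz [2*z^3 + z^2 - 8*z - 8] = 6*z^2 + 2*z - 8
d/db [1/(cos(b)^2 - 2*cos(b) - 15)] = 2*(cos(b) - 1)*sin(b)/(sin(b)^2 + 2*cos(b) + 14)^2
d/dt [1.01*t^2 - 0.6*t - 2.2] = 2.02*t - 0.6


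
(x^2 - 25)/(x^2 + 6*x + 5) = (x - 5)/(x + 1)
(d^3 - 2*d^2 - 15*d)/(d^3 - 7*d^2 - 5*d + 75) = d/(d - 5)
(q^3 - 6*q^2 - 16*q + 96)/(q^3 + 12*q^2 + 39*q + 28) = (q^2 - 10*q + 24)/(q^2 + 8*q + 7)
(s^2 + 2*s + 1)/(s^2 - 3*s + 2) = (s^2 + 2*s + 1)/(s^2 - 3*s + 2)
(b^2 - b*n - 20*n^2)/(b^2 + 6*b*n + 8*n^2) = (b - 5*n)/(b + 2*n)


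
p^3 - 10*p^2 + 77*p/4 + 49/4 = (p - 7)*(p - 7/2)*(p + 1/2)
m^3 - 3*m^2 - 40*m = m*(m - 8)*(m + 5)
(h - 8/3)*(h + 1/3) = h^2 - 7*h/3 - 8/9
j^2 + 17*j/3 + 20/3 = (j + 5/3)*(j + 4)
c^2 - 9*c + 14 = (c - 7)*(c - 2)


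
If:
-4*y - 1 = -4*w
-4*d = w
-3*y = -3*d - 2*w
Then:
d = -3/28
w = 3/7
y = 5/28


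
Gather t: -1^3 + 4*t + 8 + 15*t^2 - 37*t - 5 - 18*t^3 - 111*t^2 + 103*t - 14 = -18*t^3 - 96*t^2 + 70*t - 12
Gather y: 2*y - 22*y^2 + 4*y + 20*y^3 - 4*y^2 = 20*y^3 - 26*y^2 + 6*y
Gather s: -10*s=-10*s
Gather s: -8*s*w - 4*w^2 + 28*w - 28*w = -8*s*w - 4*w^2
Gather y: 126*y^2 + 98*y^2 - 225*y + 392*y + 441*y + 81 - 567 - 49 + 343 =224*y^2 + 608*y - 192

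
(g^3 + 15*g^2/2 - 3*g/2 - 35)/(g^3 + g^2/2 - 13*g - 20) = (g^2 + 5*g - 14)/(g^2 - 2*g - 8)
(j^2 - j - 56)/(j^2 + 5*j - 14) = (j - 8)/(j - 2)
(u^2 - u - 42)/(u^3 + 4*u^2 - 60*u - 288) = (u - 7)/(u^2 - 2*u - 48)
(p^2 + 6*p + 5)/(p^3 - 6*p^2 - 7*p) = (p + 5)/(p*(p - 7))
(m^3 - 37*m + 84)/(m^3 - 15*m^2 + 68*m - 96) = (m + 7)/(m - 8)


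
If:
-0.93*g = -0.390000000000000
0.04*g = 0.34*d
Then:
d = 0.05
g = 0.42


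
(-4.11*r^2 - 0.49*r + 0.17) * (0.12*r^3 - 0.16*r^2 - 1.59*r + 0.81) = -0.4932*r^5 + 0.5988*r^4 + 6.6337*r^3 - 2.5772*r^2 - 0.6672*r + 0.1377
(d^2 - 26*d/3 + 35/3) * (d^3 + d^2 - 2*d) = d^5 - 23*d^4/3 + d^3 + 29*d^2 - 70*d/3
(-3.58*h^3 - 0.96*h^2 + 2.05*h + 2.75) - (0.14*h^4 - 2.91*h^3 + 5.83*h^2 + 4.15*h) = -0.14*h^4 - 0.67*h^3 - 6.79*h^2 - 2.1*h + 2.75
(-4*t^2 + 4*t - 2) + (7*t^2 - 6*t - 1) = 3*t^2 - 2*t - 3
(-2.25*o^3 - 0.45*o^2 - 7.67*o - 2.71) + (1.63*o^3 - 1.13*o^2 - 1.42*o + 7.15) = -0.62*o^3 - 1.58*o^2 - 9.09*o + 4.44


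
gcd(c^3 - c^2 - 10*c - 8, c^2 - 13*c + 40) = 1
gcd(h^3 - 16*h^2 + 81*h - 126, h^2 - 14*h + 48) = h - 6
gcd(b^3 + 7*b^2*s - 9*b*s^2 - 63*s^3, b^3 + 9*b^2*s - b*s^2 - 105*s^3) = -b^2 - 4*b*s + 21*s^2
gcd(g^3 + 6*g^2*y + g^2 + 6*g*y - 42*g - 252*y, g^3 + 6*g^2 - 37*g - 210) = g^2 + g - 42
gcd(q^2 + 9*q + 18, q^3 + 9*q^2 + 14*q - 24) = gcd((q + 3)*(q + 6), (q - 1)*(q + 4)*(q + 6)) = q + 6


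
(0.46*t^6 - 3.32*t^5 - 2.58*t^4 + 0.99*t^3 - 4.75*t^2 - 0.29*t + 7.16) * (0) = 0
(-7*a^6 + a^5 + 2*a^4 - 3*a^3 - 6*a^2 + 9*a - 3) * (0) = 0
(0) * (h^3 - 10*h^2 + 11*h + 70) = 0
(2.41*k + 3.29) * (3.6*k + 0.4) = 8.676*k^2 + 12.808*k + 1.316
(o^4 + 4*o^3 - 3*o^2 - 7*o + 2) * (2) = 2*o^4 + 8*o^3 - 6*o^2 - 14*o + 4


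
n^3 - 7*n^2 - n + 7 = (n - 7)*(n - 1)*(n + 1)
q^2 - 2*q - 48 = (q - 8)*(q + 6)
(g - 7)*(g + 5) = g^2 - 2*g - 35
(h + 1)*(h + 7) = h^2 + 8*h + 7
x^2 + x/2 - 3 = (x - 3/2)*(x + 2)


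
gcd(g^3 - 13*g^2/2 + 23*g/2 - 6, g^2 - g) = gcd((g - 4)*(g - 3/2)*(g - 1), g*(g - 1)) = g - 1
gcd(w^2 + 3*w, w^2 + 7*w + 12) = w + 3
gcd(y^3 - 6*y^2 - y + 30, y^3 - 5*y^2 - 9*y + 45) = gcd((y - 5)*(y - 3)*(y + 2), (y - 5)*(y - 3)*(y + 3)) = y^2 - 8*y + 15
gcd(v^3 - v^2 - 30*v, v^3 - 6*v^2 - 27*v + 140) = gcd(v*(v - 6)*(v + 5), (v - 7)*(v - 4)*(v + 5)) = v + 5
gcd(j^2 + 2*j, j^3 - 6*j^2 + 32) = j + 2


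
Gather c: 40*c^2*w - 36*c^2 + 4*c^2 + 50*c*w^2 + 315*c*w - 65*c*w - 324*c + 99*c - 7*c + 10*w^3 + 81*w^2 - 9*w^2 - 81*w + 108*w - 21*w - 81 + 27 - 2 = c^2*(40*w - 32) + c*(50*w^2 + 250*w - 232) + 10*w^3 + 72*w^2 + 6*w - 56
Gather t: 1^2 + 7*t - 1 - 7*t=0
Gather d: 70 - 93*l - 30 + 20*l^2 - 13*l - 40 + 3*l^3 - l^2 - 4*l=3*l^3 + 19*l^2 - 110*l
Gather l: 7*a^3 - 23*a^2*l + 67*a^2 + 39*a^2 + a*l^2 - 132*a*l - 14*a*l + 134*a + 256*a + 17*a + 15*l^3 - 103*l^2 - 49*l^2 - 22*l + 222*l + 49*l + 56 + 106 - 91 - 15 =7*a^3 + 106*a^2 + 407*a + 15*l^3 + l^2*(a - 152) + l*(-23*a^2 - 146*a + 249) + 56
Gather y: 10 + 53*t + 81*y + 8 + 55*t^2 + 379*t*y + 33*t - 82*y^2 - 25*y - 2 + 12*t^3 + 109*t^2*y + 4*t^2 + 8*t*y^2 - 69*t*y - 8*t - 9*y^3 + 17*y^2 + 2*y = 12*t^3 + 59*t^2 + 78*t - 9*y^3 + y^2*(8*t - 65) + y*(109*t^2 + 310*t + 58) + 16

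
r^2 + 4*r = r*(r + 4)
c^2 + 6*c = c*(c + 6)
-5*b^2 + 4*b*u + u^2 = (-b + u)*(5*b + u)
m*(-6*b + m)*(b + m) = -6*b^2*m - 5*b*m^2 + m^3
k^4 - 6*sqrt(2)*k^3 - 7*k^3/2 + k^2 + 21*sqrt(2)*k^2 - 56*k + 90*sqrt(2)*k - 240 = (k - 6)*(k + 5/2)*(k - 4*sqrt(2))*(k - 2*sqrt(2))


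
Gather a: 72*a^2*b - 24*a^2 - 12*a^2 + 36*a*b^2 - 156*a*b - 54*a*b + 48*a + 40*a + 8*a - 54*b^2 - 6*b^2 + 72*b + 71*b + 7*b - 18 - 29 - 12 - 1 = a^2*(72*b - 36) + a*(36*b^2 - 210*b + 96) - 60*b^2 + 150*b - 60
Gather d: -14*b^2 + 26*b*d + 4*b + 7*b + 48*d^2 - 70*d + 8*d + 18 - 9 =-14*b^2 + 11*b + 48*d^2 + d*(26*b - 62) + 9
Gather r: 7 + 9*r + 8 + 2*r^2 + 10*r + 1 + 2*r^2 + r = 4*r^2 + 20*r + 16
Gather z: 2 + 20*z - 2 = 20*z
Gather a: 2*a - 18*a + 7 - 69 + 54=-16*a - 8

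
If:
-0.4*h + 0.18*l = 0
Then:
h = 0.45*l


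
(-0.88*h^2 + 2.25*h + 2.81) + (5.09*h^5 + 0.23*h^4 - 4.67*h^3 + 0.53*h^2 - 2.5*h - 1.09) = 5.09*h^5 + 0.23*h^4 - 4.67*h^3 - 0.35*h^2 - 0.25*h + 1.72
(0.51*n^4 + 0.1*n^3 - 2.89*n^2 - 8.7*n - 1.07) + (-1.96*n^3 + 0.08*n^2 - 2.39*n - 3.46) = 0.51*n^4 - 1.86*n^3 - 2.81*n^2 - 11.09*n - 4.53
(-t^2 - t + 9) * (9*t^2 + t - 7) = -9*t^4 - 10*t^3 + 87*t^2 + 16*t - 63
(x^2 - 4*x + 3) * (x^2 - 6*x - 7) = x^4 - 10*x^3 + 20*x^2 + 10*x - 21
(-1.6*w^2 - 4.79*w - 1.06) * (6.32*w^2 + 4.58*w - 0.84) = -10.112*w^4 - 37.6008*w^3 - 27.2934*w^2 - 0.8312*w + 0.8904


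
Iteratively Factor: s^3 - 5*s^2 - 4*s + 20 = (s + 2)*(s^2 - 7*s + 10) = (s - 2)*(s + 2)*(s - 5)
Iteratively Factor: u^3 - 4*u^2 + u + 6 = (u + 1)*(u^2 - 5*u + 6) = (u - 3)*(u + 1)*(u - 2)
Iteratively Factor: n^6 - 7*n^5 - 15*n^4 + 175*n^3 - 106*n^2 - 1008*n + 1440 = (n - 3)*(n^5 - 4*n^4 - 27*n^3 + 94*n^2 + 176*n - 480) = (n - 3)*(n - 2)*(n^4 - 2*n^3 - 31*n^2 + 32*n + 240) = (n - 4)*(n - 3)*(n - 2)*(n^3 + 2*n^2 - 23*n - 60) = (n - 4)*(n - 3)*(n - 2)*(n + 3)*(n^2 - n - 20) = (n - 4)*(n - 3)*(n - 2)*(n + 3)*(n + 4)*(n - 5)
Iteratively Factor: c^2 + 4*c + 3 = (c + 1)*(c + 3)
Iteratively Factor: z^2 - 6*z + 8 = (z - 2)*(z - 4)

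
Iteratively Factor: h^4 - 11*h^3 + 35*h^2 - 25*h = (h - 5)*(h^3 - 6*h^2 + 5*h) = (h - 5)*(h - 1)*(h^2 - 5*h) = (h - 5)^2*(h - 1)*(h)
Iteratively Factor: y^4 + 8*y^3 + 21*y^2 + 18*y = (y + 3)*(y^3 + 5*y^2 + 6*y) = y*(y + 3)*(y^2 + 5*y + 6) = y*(y + 3)^2*(y + 2)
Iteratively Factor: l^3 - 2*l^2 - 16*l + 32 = (l - 4)*(l^2 + 2*l - 8) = (l - 4)*(l + 4)*(l - 2)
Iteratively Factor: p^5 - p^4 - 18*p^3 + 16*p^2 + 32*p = (p + 4)*(p^4 - 5*p^3 + 2*p^2 + 8*p) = (p + 1)*(p + 4)*(p^3 - 6*p^2 + 8*p) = (p - 2)*(p + 1)*(p + 4)*(p^2 - 4*p) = p*(p - 2)*(p + 1)*(p + 4)*(p - 4)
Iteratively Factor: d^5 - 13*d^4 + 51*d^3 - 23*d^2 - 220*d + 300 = (d + 2)*(d^4 - 15*d^3 + 81*d^2 - 185*d + 150) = (d - 5)*(d + 2)*(d^3 - 10*d^2 + 31*d - 30) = (d - 5)^2*(d + 2)*(d^2 - 5*d + 6) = (d - 5)^2*(d - 3)*(d + 2)*(d - 2)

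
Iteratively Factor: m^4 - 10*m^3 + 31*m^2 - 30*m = (m - 2)*(m^3 - 8*m^2 + 15*m) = m*(m - 2)*(m^2 - 8*m + 15) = m*(m - 5)*(m - 2)*(m - 3)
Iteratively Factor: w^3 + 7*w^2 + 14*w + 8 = (w + 4)*(w^2 + 3*w + 2) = (w + 1)*(w + 4)*(w + 2)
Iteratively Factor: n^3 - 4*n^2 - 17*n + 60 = (n + 4)*(n^2 - 8*n + 15) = (n - 3)*(n + 4)*(n - 5)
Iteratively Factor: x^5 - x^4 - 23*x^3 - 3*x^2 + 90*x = (x)*(x^4 - x^3 - 23*x^2 - 3*x + 90) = x*(x - 2)*(x^3 + x^2 - 21*x - 45) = x*(x - 2)*(x + 3)*(x^2 - 2*x - 15) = x*(x - 2)*(x + 3)^2*(x - 5)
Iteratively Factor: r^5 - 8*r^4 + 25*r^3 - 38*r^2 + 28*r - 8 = (r - 2)*(r^4 - 6*r^3 + 13*r^2 - 12*r + 4) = (r - 2)^2*(r^3 - 4*r^2 + 5*r - 2) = (r - 2)^2*(r - 1)*(r^2 - 3*r + 2) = (r - 2)^2*(r - 1)^2*(r - 2)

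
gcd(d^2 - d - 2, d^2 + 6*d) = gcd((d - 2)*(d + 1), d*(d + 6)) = 1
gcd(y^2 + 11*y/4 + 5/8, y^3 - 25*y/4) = y + 5/2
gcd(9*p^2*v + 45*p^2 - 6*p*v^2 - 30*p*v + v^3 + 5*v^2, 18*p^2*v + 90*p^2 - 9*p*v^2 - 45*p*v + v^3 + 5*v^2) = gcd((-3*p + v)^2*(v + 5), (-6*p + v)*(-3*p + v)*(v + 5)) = 3*p*v + 15*p - v^2 - 5*v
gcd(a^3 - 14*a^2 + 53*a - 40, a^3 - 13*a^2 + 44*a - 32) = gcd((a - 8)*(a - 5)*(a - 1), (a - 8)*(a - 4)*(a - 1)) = a^2 - 9*a + 8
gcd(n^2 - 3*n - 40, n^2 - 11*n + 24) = n - 8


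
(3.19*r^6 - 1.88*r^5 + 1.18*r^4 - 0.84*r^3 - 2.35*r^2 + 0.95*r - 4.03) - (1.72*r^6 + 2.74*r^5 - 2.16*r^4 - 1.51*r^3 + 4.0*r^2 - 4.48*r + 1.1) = 1.47*r^6 - 4.62*r^5 + 3.34*r^4 + 0.67*r^3 - 6.35*r^2 + 5.43*r - 5.13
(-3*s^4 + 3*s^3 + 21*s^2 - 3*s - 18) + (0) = -3*s^4 + 3*s^3 + 21*s^2 - 3*s - 18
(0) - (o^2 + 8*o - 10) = -o^2 - 8*o + 10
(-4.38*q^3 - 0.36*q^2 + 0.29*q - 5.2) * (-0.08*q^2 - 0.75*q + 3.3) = 0.3504*q^5 + 3.3138*q^4 - 14.2072*q^3 - 0.9895*q^2 + 4.857*q - 17.16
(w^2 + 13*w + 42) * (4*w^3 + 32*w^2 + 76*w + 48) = 4*w^5 + 84*w^4 + 660*w^3 + 2380*w^2 + 3816*w + 2016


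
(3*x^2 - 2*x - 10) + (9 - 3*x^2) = -2*x - 1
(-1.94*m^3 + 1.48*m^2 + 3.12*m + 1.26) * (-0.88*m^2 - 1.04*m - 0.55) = 1.7072*m^5 + 0.7152*m^4 - 3.2178*m^3 - 5.1676*m^2 - 3.0264*m - 0.693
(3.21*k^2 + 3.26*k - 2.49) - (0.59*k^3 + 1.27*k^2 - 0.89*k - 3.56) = -0.59*k^3 + 1.94*k^2 + 4.15*k + 1.07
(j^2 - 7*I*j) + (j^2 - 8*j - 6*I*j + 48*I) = 2*j^2 - 8*j - 13*I*j + 48*I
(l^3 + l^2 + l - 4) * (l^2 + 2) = l^5 + l^4 + 3*l^3 - 2*l^2 + 2*l - 8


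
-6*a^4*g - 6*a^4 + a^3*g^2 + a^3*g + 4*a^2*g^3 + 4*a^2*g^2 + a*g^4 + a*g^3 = (-a + g)*(2*a + g)*(3*a + g)*(a*g + a)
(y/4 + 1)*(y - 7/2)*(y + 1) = y^3/4 + 3*y^2/8 - 27*y/8 - 7/2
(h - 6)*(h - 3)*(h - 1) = h^3 - 10*h^2 + 27*h - 18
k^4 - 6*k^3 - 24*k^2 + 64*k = k*(k - 8)*(k - 2)*(k + 4)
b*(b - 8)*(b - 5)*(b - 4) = b^4 - 17*b^3 + 92*b^2 - 160*b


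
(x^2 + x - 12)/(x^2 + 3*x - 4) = (x - 3)/(x - 1)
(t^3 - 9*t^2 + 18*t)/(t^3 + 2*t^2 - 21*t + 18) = t*(t - 6)/(t^2 + 5*t - 6)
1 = 1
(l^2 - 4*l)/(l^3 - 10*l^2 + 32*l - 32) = l/(l^2 - 6*l + 8)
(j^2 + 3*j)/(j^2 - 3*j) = (j + 3)/(j - 3)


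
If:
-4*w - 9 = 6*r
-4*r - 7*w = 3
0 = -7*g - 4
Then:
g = -4/7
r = -51/26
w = 9/13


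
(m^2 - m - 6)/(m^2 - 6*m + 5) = (m^2 - m - 6)/(m^2 - 6*m + 5)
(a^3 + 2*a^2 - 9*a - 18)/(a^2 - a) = (a^3 + 2*a^2 - 9*a - 18)/(a*(a - 1))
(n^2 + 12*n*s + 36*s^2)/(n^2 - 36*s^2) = (-n - 6*s)/(-n + 6*s)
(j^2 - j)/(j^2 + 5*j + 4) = j*(j - 1)/(j^2 + 5*j + 4)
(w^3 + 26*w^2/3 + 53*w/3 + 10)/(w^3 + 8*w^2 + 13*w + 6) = (w + 5/3)/(w + 1)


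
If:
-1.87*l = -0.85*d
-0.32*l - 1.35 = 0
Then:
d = -9.28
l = -4.22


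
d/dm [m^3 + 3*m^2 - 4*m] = 3*m^2 + 6*m - 4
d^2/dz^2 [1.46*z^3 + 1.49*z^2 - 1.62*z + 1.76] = 8.76*z + 2.98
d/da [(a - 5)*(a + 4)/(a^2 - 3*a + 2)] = 2*(-a^2 + 22*a - 31)/(a^4 - 6*a^3 + 13*a^2 - 12*a + 4)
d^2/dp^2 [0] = 0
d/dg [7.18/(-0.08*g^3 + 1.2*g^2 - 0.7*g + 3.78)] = (1.7232*g^2 - 17.232*g + 5.026)/(0.08*g^3 - 1.2*g^2 + 0.7*g - 3.78)^2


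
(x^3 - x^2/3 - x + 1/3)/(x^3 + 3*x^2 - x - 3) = (x - 1/3)/(x + 3)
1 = 1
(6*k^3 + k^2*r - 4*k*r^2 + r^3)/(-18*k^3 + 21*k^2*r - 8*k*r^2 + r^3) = (k + r)/(-3*k + r)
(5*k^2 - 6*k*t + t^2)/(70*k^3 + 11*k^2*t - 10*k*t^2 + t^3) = (-k + t)/(-14*k^2 - 5*k*t + t^2)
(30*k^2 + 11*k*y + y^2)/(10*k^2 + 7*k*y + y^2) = (6*k + y)/(2*k + y)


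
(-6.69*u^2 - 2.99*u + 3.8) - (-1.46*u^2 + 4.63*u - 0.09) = -5.23*u^2 - 7.62*u + 3.89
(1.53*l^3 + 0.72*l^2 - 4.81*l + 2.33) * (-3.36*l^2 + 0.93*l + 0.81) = -5.1408*l^5 - 0.9963*l^4 + 18.0705*l^3 - 11.7189*l^2 - 1.7292*l + 1.8873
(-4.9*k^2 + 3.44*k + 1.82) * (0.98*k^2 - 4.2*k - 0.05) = -4.802*k^4 + 23.9512*k^3 - 12.4194*k^2 - 7.816*k - 0.091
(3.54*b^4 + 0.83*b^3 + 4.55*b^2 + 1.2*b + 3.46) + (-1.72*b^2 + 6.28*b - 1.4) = 3.54*b^4 + 0.83*b^3 + 2.83*b^2 + 7.48*b + 2.06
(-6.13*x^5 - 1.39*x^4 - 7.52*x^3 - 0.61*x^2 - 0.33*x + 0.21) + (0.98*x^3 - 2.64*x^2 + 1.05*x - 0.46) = -6.13*x^5 - 1.39*x^4 - 6.54*x^3 - 3.25*x^2 + 0.72*x - 0.25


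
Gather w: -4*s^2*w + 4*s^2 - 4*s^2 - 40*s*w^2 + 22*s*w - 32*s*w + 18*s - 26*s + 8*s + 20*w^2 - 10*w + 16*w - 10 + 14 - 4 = w^2*(20 - 40*s) + w*(-4*s^2 - 10*s + 6)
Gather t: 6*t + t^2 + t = t^2 + 7*t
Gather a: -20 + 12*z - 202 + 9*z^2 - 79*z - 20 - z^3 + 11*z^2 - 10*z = -z^3 + 20*z^2 - 77*z - 242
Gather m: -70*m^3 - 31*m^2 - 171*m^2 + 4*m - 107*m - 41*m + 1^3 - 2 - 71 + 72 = -70*m^3 - 202*m^2 - 144*m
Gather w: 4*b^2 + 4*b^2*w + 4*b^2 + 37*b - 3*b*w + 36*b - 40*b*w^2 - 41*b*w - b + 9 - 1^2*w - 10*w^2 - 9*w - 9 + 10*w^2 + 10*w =8*b^2 - 40*b*w^2 + 72*b + w*(4*b^2 - 44*b)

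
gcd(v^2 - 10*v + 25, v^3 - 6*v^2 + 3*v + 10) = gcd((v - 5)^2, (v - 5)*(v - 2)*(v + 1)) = v - 5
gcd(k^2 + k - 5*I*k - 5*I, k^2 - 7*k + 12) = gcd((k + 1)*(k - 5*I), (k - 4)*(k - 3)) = 1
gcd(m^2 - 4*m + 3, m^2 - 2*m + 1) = m - 1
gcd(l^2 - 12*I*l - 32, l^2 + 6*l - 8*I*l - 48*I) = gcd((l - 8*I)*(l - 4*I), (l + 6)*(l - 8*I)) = l - 8*I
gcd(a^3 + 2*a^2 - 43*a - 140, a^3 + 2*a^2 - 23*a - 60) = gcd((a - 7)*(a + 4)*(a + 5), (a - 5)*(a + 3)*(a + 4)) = a + 4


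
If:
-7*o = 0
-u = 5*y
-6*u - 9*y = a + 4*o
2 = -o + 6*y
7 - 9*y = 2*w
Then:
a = 7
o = 0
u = -5/3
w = 2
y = 1/3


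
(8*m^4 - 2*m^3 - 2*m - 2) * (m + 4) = 8*m^5 + 30*m^4 - 8*m^3 - 2*m^2 - 10*m - 8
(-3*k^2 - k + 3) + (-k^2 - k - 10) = -4*k^2 - 2*k - 7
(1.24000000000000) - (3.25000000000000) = -2.01000000000000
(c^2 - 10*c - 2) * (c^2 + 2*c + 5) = c^4 - 8*c^3 - 17*c^2 - 54*c - 10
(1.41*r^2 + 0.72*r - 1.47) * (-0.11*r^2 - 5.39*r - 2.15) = -0.1551*r^4 - 7.6791*r^3 - 6.7506*r^2 + 6.3753*r + 3.1605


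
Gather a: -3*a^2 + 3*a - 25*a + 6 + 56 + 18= -3*a^2 - 22*a + 80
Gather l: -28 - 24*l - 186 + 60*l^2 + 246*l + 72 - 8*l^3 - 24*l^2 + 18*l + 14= -8*l^3 + 36*l^2 + 240*l - 128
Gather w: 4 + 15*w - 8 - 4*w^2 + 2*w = -4*w^2 + 17*w - 4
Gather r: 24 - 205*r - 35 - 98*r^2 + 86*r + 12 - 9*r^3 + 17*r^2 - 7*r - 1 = -9*r^3 - 81*r^2 - 126*r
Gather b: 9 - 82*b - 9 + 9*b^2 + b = 9*b^2 - 81*b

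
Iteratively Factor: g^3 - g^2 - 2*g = (g + 1)*(g^2 - 2*g) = (g - 2)*(g + 1)*(g)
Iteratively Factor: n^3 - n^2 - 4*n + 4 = (n + 2)*(n^2 - 3*n + 2) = (n - 1)*(n + 2)*(n - 2)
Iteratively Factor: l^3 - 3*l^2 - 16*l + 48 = (l + 4)*(l^2 - 7*l + 12) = (l - 4)*(l + 4)*(l - 3)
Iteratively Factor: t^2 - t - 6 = (t + 2)*(t - 3)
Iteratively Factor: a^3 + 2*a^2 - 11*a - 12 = (a - 3)*(a^2 + 5*a + 4) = (a - 3)*(a + 4)*(a + 1)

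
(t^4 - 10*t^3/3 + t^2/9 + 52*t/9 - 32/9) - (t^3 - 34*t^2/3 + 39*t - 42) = t^4 - 13*t^3/3 + 103*t^2/9 - 299*t/9 + 346/9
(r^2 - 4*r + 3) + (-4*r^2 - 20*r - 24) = -3*r^2 - 24*r - 21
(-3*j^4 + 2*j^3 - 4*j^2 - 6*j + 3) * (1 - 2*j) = 6*j^5 - 7*j^4 + 10*j^3 + 8*j^2 - 12*j + 3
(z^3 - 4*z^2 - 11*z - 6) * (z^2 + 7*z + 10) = z^5 + 3*z^4 - 29*z^3 - 123*z^2 - 152*z - 60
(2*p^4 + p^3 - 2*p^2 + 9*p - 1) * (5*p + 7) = 10*p^5 + 19*p^4 - 3*p^3 + 31*p^2 + 58*p - 7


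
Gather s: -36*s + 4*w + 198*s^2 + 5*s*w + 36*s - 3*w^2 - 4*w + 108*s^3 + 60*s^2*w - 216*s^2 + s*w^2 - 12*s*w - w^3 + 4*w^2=108*s^3 + s^2*(60*w - 18) + s*(w^2 - 7*w) - w^3 + w^2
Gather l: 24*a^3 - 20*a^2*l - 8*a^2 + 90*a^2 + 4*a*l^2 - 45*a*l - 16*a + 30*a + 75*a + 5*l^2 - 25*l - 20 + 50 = 24*a^3 + 82*a^2 + 89*a + l^2*(4*a + 5) + l*(-20*a^2 - 45*a - 25) + 30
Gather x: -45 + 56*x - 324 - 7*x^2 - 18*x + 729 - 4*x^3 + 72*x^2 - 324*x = -4*x^3 + 65*x^2 - 286*x + 360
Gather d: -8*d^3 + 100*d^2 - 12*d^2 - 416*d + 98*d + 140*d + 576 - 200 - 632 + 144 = -8*d^3 + 88*d^2 - 178*d - 112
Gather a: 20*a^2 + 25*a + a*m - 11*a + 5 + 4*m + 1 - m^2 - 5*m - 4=20*a^2 + a*(m + 14) - m^2 - m + 2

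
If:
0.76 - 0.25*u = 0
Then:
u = 3.04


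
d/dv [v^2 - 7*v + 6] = 2*v - 7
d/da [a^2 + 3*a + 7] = 2*a + 3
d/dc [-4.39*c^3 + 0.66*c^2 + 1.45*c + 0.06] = -13.17*c^2 + 1.32*c + 1.45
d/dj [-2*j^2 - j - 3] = -4*j - 1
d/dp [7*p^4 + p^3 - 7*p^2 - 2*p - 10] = 28*p^3 + 3*p^2 - 14*p - 2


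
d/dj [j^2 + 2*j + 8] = 2*j + 2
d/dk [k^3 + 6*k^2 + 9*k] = 3*k^2 + 12*k + 9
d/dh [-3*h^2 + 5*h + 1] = 5 - 6*h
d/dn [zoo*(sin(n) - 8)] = zoo*cos(n)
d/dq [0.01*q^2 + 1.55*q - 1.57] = 0.02*q + 1.55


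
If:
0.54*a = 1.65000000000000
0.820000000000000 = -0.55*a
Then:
No Solution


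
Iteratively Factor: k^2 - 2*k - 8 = (k + 2)*(k - 4)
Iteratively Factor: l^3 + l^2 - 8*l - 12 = (l + 2)*(l^2 - l - 6) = (l + 2)^2*(l - 3)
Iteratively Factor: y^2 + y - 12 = (y - 3)*(y + 4)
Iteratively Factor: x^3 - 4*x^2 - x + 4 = (x + 1)*(x^2 - 5*x + 4) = (x - 4)*(x + 1)*(x - 1)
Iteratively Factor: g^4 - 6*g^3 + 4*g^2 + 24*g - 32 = (g - 2)*(g^3 - 4*g^2 - 4*g + 16) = (g - 2)*(g + 2)*(g^2 - 6*g + 8) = (g - 2)^2*(g + 2)*(g - 4)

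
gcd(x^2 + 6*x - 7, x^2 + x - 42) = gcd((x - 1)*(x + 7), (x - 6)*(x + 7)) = x + 7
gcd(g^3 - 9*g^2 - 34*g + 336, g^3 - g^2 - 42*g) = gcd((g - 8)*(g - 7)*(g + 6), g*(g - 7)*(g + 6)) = g^2 - g - 42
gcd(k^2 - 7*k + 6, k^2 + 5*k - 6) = k - 1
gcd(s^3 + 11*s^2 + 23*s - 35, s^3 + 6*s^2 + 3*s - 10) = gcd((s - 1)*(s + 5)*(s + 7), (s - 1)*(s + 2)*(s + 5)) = s^2 + 4*s - 5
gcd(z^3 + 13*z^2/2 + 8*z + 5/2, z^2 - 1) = z + 1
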